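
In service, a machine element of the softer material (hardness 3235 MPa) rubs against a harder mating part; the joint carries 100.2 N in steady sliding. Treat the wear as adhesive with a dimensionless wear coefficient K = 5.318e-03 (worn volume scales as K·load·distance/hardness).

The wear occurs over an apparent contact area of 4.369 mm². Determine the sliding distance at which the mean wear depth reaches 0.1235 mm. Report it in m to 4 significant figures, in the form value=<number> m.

value=3.276 m

Shown intermediates are rounded — the algebra keeps full float precision; one last rounding to four significant digits.
Hardness H = 3235 MPa = 3.235e+09 Pa.
Contact area A = 4.369 mm² = 4.369e-06 m².
Depth limit h_lim = 0.1235 mm = 1.235e-04 m.
In SI base units: W = 100.2 N, H = 3.235e+09 Pa, K = 5.318e-03.
Allowed volume V_lim = h_lim·A = 1.235e-04 · 4.369e-06 = 5.396e-10 m³.
So the life L = V_lim·H/(K·W) = 5.396e-10 · 3.235e+09 / (5.318e-03 · 100.2) = 3.276 m.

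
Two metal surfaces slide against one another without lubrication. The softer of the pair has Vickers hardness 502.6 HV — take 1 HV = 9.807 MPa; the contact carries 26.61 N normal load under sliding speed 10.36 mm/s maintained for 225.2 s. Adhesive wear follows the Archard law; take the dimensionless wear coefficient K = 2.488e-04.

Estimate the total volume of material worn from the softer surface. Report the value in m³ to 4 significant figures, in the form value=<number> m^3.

value=3.134e-12 m^3

Intermediate values appear rounded; each operation maintains full precision; a single final rounding, at four significant digits.
Convert: Sliding speed v = 10.36 mm/s = 0.01036 m/s. The distance L = v·t = 0.01036 m/s × 225.2 s = 2.333 m.
Convert: Hardness H = 502.6 HV × 9.807 MPa/HV = 4929 MPa = 4.929e+09 Pa.
SI base units throughout: W = 26.61 N, H = 4.929e+09 Pa, K = 2.488e-04.
The Archard volume V = K·W·L/H = 2.488e-04 · 26.61 · 2.333 / 4.929e+09 = 3.134e-12 m³.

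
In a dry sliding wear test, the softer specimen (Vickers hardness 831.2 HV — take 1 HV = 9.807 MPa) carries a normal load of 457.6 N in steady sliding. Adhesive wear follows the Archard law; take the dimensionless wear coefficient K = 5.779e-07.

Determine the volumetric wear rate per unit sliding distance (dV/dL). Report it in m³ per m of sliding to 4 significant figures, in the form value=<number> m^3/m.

Intermediates are shown rounded, and the algebra carries full precision — one last rounding: four significant digits.
Hardness H = 831.2 HV × 9.807 MPa/HV = 8152 MPa = 8.152e+09 Pa.
Restated in SI base units: W = 457.6 N, H = 8.152e+09 Pa, K = 5.779e-07.
Sliding wear rate dV/dL = K·W/H (no L dependence): 5.779e-07 · 457.6 / 8.152e+09 = 3.244e-14 m³/m.

value=3.244e-14 m^3/m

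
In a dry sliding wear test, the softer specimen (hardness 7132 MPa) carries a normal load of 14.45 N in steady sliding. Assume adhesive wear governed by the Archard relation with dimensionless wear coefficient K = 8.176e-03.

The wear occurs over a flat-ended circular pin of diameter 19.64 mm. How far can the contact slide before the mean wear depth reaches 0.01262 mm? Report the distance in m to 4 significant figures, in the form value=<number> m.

Every step runs at full precision. Intermediate values are printed rounded, and a lone final rounding to four significant digits.
Convert: Hardness H = 7132 MPa = 7.132e+09 Pa.
Convert: Pin diameter d = 19.64 mm = 0.01964 m. Contact area A = π·d²/4 = π·(0.01964 m)²/4 = 3.030e-04 m².
Convert: Depth limit h_lim = 0.01262 mm = 1.262e-05 m.
Expressed in SI base units: W = 14.45 N, H = 7.132e+09 Pa, K = 8.176e-03.
Limit volume V_lim = h_lim·A = 1.262e-05 · 3.030e-04 = 3.823e-09 m³.
Inverting, life L = V_lim·H/(K·W) = 3.823e-09 · 7.132e+09 / (8.176e-03 · 14.45) = 230.8 m.

value=230.8 m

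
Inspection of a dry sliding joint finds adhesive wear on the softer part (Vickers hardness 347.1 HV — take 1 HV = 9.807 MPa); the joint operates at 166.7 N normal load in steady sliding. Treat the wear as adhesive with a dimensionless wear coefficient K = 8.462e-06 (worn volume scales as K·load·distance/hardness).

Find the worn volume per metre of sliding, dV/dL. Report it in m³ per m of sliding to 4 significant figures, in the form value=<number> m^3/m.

Each operation keeps full float precision; intermediates are shown rounded, and a lone final rounding: 4 significant figures.
Hardness H = 347.1 HV × 9.807 MPa/HV = 3404 MPa = 3.404e+09 Pa.
Collected in SI base units: W = 166.7 N, H = 3.404e+09 Pa, K = 8.462e-06.
Wear rate dV/dL = K·W/H, so: 8.462e-06 · 166.7 / 3.404e+09 = 4.144e-13 m³/m.

value=4.144e-13 m^3/m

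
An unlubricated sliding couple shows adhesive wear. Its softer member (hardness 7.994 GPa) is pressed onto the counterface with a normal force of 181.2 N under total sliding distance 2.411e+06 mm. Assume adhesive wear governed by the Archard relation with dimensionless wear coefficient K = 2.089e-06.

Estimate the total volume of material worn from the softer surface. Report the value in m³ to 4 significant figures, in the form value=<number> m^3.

All arithmetic holds exact precision — printed values are rounded; rounded just once: 4 significant digits.
Convert: Sliding distance L = 2.411e+06 mm = 2411 m.
Convert: Hardness H = 7.994 GPa = 7.994e+09 Pa.
Working in SI base units: W = 181.2 N, H = 7.994e+09 Pa, K = 2.089e-06.
By Archard's law, V = K·W·L/H = 2.089e-06 · 181.2 · 2411 / 7.994e+09 = 1.142e-10 m³.

value=1.142e-10 m^3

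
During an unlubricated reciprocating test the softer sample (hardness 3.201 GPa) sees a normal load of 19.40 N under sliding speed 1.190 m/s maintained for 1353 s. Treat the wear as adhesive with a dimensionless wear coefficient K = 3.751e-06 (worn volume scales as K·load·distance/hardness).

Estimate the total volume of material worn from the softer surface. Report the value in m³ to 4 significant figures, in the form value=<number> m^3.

All arithmetic keeps full precision. Intermediates are printed rounded, and rounded once at the end, at four significant digits.
Distance L = v·t = 1.190 m/s × 1353 s = 1610 m.
Hardness H = 3.201 GPa = 3.201e+09 Pa.
Restated in SI base units: W = 19.40 N, H = 3.201e+09 Pa, K = 3.751e-06.
Apply Archard: V = K·W·L/H = 3.751e-06 · 19.40 · 1610 / 3.201e+09 = 3.660e-11 m³.

value=3.660e-11 m^3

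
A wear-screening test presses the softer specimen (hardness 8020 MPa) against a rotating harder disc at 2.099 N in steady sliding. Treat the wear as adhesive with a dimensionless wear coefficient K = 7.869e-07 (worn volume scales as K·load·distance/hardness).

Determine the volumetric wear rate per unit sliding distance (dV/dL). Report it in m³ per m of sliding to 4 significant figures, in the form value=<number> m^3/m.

value=2.059e-16 m^3/m

The computation runs at exact precision. Intermediate values are printed rounded, and a lone final rounding, at four significant figures.
Hardness H = 8020 MPa = 8.020e+09 Pa.
Collected in SI base units: W = 2.099 N, H = 8.020e+09 Pa, K = 7.869e-07.
Rate of wear dV/dL = K·W/H — distance-free: 7.869e-07 · 2.099 / 8.020e+09 = 2.059e-16 m³/m.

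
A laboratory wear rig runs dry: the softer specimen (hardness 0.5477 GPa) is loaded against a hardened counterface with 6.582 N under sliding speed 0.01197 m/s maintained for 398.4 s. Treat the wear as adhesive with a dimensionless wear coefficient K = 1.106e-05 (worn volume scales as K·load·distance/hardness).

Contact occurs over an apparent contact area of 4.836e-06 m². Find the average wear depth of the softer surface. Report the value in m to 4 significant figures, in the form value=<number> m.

All working math keeps full precision — the intermediates are printed rounded, and rounded once at the end: four significant figures.
Convert: The distance L = v·t = 0.01197 m/s × 398.4 s = 4.769 m.
Convert: Hardness H = 0.5477 GPa = 5.477e+08 Pa.
SI base units throughout: W = 6.582 N, H = 5.477e+08 Pa, K = 1.106e-05.
The Archard volume V = K·W·L/H = 1.106e-05 · 6.582 · 4.769 / 5.477e+08 = 6.338e-13 m³.
Mean wear depth h = V/A = 6.338e-13 / 4.836e-06 = 1.311e-07 m.

value=1.311e-07 m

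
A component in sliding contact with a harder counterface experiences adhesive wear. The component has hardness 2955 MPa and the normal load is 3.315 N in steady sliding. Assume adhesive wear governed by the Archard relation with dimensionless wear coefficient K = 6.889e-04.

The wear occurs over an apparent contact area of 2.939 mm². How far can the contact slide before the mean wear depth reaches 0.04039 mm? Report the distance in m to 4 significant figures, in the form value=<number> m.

value=153.6 m

Every step keeps full float precision — printed values are rounded; a lone final rounding: 4 significant digits.
Hardness H = 2955 MPa = 2.955e+09 Pa.
Contact area A = 2.939 mm² = 2.939e-06 m².
Depth limit h_lim = 0.04039 mm = 4.039e-05 m.
In SI base units: W = 3.315 N, H = 2.955e+09 Pa, K = 6.889e-04.
Limit volume V_lim = h_lim·A = 4.039e-05 · 2.939e-06 = 1.187e-10 m³.
Thus life L = V_lim·H/(K·W) = 1.187e-10 · 2.955e+09 / (6.889e-04 · 3.315) = 153.6 m.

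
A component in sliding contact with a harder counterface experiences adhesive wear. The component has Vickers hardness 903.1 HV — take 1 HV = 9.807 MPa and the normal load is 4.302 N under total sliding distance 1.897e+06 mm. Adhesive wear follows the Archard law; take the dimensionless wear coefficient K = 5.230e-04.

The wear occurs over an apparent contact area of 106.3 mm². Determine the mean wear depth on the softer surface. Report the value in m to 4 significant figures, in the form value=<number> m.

value=4.534e-06 m

Intermediates are printed rounded; every step keeps exact precision — rounded once at the end, at four significant digits.
Convert: Distance covered L = 1.897e+06 mm = 1897 m.
Convert: Hardness H = 903.1 HV × 9.807 MPa/HV = 8857 MPa = 8.857e+09 Pa.
Convert: Contact area A = 106.3 mm² = 1.063e-04 m².
As SI base values: W = 4.302 N, H = 8.857e+09 Pa, K = 5.230e-04.
By Archard's law, V = K·W·L/H = 5.230e-04 · 4.302 · 1897 / 8.857e+09 = 4.819e-10 m³.
Average depth h = V/A = 4.819e-10 / 1.063e-04 = 4.534e-06 m.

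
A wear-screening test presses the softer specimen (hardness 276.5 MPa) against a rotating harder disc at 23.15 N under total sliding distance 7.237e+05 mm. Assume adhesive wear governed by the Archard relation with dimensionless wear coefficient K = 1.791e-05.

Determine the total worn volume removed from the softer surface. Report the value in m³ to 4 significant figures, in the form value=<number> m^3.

Intermediate values appear rounded — all working math holds full float precision — one last rounding to 4 significant figures.
Total distance L = 7.237e+05 mm = 723.7 m.
Hardness H = 276.5 MPa = 2.765e+08 Pa.
Expressed in SI base units: W = 23.15 N, H = 2.765e+08 Pa, K = 1.791e-05.
By Archard's law, V = K·W·L/H = 1.791e-05 · 23.15 · 723.7 / 2.765e+08 = 1.085e-09 m³.

value=1.085e-09 m^3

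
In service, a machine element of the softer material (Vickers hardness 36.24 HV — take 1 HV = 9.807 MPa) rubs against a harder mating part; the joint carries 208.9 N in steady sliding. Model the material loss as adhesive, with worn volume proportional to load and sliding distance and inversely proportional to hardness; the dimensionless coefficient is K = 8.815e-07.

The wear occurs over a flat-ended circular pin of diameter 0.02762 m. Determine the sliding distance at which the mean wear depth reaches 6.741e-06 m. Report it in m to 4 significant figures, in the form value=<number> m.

The intermediates appear rounded, and every step holds full float precision — rounded once at the end: 4 significant digits.
Convert: Hardness H = 36.24 HV × 9.807 MPa/HV = 355.4 MPa = 3.554e+08 Pa.
Convert: Contact area A = π·d²/4 = π·(0.02762 m)²/4 = 5.992e-04 m².
Working in SI base units: W = 208.9 N, H = 3.554e+08 Pa, K = 8.815e-07.
Wearable volume V_lim = h_lim·A = 6.741e-06 · 5.992e-04 = 4.039e-09 m³.
So the life L = V_lim·H/(K·W) = 4.039e-09 · 3.554e+08 / (8.815e-07 · 208.9) = 7795 m.

value=7795 m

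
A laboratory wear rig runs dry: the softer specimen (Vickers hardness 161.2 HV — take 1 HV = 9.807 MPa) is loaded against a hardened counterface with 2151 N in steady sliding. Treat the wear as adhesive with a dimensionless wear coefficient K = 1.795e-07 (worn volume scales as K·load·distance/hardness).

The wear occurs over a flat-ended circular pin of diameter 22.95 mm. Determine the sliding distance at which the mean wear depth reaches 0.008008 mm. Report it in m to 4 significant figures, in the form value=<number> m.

value=1.356e+04 m

Intermediates are displayed rounded — the algebra keeps exact precision. Rounded just once to 4 significant digits.
Hardness H = 161.2 HV × 9.807 MPa/HV = 1581 MPa = 1.581e+09 Pa.
Pin diameter d = 22.95 mm = 0.02295 m. Contact area A = π·d²/4 = π·(0.02295 m)²/4 = 4.137e-04 m².
Depth limit h_lim = 0.008008 mm = 8.008e-06 m.
In SI base units: W = 2151 N, H = 1.581e+09 Pa, K = 1.795e-07.
Limit volume V_lim = h_lim·A = 8.008e-06 · 4.137e-04 = 3.313e-09 m³.
Inverting, life L = V_lim·H/(K·W) = 3.313e-09 · 1.581e+09 / (1.795e-07 · 2151) = 1.356e+04 m.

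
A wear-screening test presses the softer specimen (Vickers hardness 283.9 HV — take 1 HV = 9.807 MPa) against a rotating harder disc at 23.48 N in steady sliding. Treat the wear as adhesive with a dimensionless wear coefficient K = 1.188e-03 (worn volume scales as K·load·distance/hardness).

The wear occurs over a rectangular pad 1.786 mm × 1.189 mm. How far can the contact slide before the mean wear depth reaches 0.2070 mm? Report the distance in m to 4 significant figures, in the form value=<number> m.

The intermediates are shown rounded; each operation keeps full float precision — a single final rounding: 4 significant digits.
Convert: Hardness H = 283.9 HV × 9.807 MPa/HV = 2784 MPa = 2.784e+09 Pa.
Convert: Pad sides 1.786 mm × 1.189 mm = 0.001786 m × 0.001189 m. Contact area A = 0.001786 m × 0.001189 m = 2.124e-06 m².
Convert: Depth limit h_lim = 0.2070 mm = 2.070e-04 m.
Expressed in SI base units: W = 23.48 N, H = 2.784e+09 Pa, K = 1.188e-03.
At the depth limit, V_lim = h_lim·A = 2.070e-04 · 2.124e-06 = 4.396e-10 m³.
So the life L = V_lim·H/(K·W) = 4.396e-10 · 2.784e+09 / (1.188e-03 · 23.48) = 43.88 m.

value=43.88 m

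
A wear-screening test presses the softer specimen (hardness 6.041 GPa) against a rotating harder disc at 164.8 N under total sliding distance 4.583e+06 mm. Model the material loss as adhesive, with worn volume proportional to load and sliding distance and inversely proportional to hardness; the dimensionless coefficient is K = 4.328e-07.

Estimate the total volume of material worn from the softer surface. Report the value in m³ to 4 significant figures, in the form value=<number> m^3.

The algebra holds exact precision. The intermediates are printed rounded — rounded just once: four significant figures.
The distance L = 4.583e+06 mm = 4583 m.
Hardness H = 6.041 GPa = 6.041e+09 Pa.
SI base units throughout: W = 164.8 N, H = 6.041e+09 Pa, K = 4.328e-07.
Archard relation: V = K·W·L/H = 4.328e-07 · 164.8 · 4583 / 6.041e+09 = 5.411e-11 m³.

value=5.411e-11 m^3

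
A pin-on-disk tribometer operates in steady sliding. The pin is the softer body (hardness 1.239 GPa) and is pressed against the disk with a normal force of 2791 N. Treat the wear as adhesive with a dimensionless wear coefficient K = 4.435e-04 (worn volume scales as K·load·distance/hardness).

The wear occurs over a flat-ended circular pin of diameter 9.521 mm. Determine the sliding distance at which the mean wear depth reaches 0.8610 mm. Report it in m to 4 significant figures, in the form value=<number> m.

The algebra maintains full precision — intermediate values are printed rounded — rounded just once: 4 significant digits.
Hardness H = 1.239 GPa = 1.239e+09 Pa.
Pin diameter d = 9.521 mm = 0.009521 m. Contact area A = π·d²/4 = π·(0.009521 m)²/4 = 7.120e-05 m².
Depth limit h_lim = 0.8610 mm = 8.610e-04 m.
Expressed in SI base units: W = 2791 N, H = 1.239e+09 Pa, K = 4.435e-04.
Limit volume V_lim = h_lim·A = 8.610e-04 · 7.120e-05 = 6.130e-08 m³.
Sliding life L = V_lim·H/(K·W) = 6.130e-08 · 1.239e+09 / (4.435e-04 · 2791) = 61.36 m.

value=61.36 m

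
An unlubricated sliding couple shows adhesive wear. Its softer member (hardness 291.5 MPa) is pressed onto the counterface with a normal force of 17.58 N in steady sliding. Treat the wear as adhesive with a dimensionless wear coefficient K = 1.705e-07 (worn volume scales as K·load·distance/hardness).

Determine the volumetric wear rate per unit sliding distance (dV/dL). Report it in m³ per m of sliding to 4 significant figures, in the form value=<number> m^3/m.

Intermediates appear rounded; all arithmetic carries exact precision — a single final rounding to four significant figures.
Hardness H = 291.5 MPa = 2.915e+08 Pa.
In SI base units: W = 17.58 N, H = 2.915e+08 Pa, K = 1.705e-07.
The wear rate dV/dL = K·W/H, per unit distance: 1.705e-07 · 17.58 / 2.915e+08 = 1.028e-14 m³/m.

value=1.028e-14 m^3/m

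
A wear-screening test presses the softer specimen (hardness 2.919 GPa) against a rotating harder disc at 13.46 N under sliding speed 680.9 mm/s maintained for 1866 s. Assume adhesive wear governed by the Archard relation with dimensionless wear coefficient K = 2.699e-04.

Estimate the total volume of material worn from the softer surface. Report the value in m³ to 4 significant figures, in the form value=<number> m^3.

value=1.581e-09 m^3

Each operation maintains full float precision. Intermediate values are shown rounded; a single final rounding to 4 significant figures.
Sliding speed v = 680.9 mm/s = 0.6809 m/s. Distance L = v·t = 0.6809 m/s × 1866 s = 1271 m.
Hardness H = 2.919 GPa = 2.919e+09 Pa.
In SI base units, W = 13.46 N, H = 2.919e+09 Pa, K = 2.699e-04.
Volume removed: V = K·W·L/H = 2.699e-04 · 13.46 · 1271 / 2.919e+09 = 1.581e-09 m³.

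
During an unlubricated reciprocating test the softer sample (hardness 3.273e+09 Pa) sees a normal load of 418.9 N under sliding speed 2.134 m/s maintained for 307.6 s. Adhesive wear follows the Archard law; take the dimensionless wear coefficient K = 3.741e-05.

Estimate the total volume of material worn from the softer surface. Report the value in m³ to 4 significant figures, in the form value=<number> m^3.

The intermediates are shown rounded, and the algebra runs at full float precision. Rounded just once, at 4 significant figures.
The distance L = v·t = 2.134 m/s × 307.6 s = 656.4 m.
In SI base units: W = 418.9 N, H = 3.273e+09 Pa, K = 3.741e-05.
Wear volume V = K·W·L/H = 3.741e-05 · 418.9 · 656.4 / 3.273e+09 = 3.143e-09 m³.

value=3.143e-09 m^3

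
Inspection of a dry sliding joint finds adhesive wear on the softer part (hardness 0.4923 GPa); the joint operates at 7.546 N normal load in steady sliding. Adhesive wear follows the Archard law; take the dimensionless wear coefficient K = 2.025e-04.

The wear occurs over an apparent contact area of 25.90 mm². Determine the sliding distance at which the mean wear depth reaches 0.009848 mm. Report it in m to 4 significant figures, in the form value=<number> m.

value=82.17 m

All arithmetic holds full float precision — displayed values are rounded — rounded once at the end, at 4 significant figures.
Convert: Hardness H = 0.4923 GPa = 4.923e+08 Pa.
Convert: Contact area A = 25.90 mm² = 2.590e-05 m².
Convert: Depth limit h_lim = 0.009848 mm = 9.848e-06 m.
Restated in SI base units: W = 7.546 N, H = 4.923e+08 Pa, K = 2.025e-04.
Permissible volume V_lim = h_lim·A = 9.848e-06 · 2.590e-05 = 2.551e-10 m³.
So the life L = V_lim·H/(K·W) = 2.551e-10 · 4.923e+08 / (2.025e-04 · 7.546) = 82.17 m.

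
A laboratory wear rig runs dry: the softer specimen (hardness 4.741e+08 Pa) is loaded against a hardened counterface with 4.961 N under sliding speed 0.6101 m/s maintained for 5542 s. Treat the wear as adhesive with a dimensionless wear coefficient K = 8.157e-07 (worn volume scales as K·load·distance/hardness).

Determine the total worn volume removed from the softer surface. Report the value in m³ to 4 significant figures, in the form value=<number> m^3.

The intermediates are displayed rounded — every step holds exact precision — one final rounding: four significant digits.
Distance L = v·t = 0.6101 m/s × 5542 s = 3381 m.
As SI base values: W = 4.961 N, H = 4.741e+08 Pa, K = 8.157e-07.
By Archard's law, V = K·W·L/H = 8.157e-07 · 4.961 · 3381 / 4.741e+08 = 2.886e-11 m³.

value=2.886e-11 m^3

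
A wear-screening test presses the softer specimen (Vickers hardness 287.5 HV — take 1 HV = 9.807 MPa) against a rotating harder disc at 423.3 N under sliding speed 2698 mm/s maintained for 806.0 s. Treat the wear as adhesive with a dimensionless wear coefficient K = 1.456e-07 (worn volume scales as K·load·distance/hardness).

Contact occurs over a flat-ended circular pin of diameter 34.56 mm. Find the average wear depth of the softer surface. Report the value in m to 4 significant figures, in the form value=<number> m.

All working math keeps full precision. The intermediates appear rounded, and one final rounding to 4 significant figures.
Convert: Sliding speed v = 2698 mm/s = 2.698 m/s. Distance covered L = v·t = 2.698 m/s × 806.0 s = 2175 m.
Convert: Hardness H = 287.5 HV × 9.807 MPa/HV = 2820 MPa = 2.820e+09 Pa.
Convert: Pin diameter d = 34.56 mm = 0.03456 m. Contact area A = π·d²/4 = π·(0.03456 m)²/4 = 9.381e-04 m².
In SI base units, W = 423.3 N, H = 2.820e+09 Pa, K = 1.456e-07.
Archard volume V = K·W·L/H = 1.456e-07 · 423.3 · 2175 / 2.820e+09 = 4.753e-11 m³.
Depth h = V/A = 4.753e-11 / 9.381e-04 = 5.067e-08 m.

value=5.067e-08 m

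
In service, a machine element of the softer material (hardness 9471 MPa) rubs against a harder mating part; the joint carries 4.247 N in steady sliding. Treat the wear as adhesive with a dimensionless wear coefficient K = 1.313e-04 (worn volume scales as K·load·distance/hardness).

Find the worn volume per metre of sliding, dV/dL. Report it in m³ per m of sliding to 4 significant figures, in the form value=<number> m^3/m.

Displayed values are rounded — the computation keeps exact precision. Rounded just once, at 4 significant figures.
Convert: Hardness H = 9471 MPa = 9.471e+09 Pa.
In SI base units: W = 4.247 N, H = 9.471e+09 Pa, K = 1.313e-04.
The wear rate dV/dL = K·W/H — distance-free: 1.313e-04 · 4.247 / 9.471e+09 = 5.888e-14 m³/m.

value=5.888e-14 m^3/m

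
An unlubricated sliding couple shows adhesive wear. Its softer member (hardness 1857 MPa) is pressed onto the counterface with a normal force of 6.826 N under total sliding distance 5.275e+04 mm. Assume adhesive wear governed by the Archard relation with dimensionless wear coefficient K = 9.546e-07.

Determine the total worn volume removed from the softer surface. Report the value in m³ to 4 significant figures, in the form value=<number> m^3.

The intermediates appear rounded — the algebra keeps exact precision; one final rounding: 4 significant digits.
Convert: Path length L = 5.275e+04 mm = 52.75 m.
Convert: Hardness H = 1857 MPa = 1.857e+09 Pa.
Expressed in SI base units: W = 6.826 N, H = 1.857e+09 Pa, K = 9.546e-07.
Worn volume V = K·W·L/H = 9.546e-07 · 6.826 · 52.75 / 1.857e+09 = 1.851e-13 m³.

value=1.851e-13 m^3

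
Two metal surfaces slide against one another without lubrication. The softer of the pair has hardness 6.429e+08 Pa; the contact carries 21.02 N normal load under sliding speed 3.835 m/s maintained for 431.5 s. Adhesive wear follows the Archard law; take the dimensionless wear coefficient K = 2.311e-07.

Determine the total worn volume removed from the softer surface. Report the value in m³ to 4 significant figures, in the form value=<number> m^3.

value=1.250e-11 m^3

Printed values are rounded, and the algebra runs at exact precision; rounded just once to four significant figures.
The distance L = v·t = 3.835 m/s × 431.5 s = 1655 m.
Expressed in SI base units: W = 21.02 N, H = 6.429e+08 Pa, K = 2.311e-07.
Worn volume V = K·W·L/H = 2.311e-07 · 21.02 · 1655 / 6.429e+08 = 1.250e-11 m³.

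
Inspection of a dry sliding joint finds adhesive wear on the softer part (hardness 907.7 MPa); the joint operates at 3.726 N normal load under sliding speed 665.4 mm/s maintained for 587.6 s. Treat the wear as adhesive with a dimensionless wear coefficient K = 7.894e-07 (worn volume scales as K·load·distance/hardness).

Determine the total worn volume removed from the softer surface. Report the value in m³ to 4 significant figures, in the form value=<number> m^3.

The computation maintains full float precision, and intermediate values appear rounded — a lone final rounding: 4 significant figures.
Sliding speed v = 665.4 mm/s = 0.6654 m/s. The distance L = v·t = 0.6654 m/s × 587.6 s = 391.0 m.
Hardness H = 907.7 MPa = 9.077e+08 Pa.
Expressed in SI base units: W = 3.726 N, H = 9.077e+08 Pa, K = 7.894e-07.
Wear volume V = K·W·L/H = 7.894e-07 · 3.726 · 391.0 / 9.077e+08 = 1.267e-12 m³.

value=1.267e-12 m^3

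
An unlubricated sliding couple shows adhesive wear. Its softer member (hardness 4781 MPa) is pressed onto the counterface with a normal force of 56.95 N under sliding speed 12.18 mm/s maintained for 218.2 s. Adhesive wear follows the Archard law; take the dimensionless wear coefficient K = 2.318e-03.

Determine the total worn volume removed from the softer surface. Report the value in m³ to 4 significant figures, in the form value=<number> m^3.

All working math runs at exact precision. The intermediates are shown rounded; a lone final rounding: 4 significant figures.
Convert: Sliding speed v = 12.18 mm/s = 0.01218 m/s. Distance covered L = v·t = 0.01218 m/s × 218.2 s = 2.658 m.
Convert: Hardness H = 4781 MPa = 4.781e+09 Pa.
SI base units throughout: W = 56.95 N, H = 4.781e+09 Pa, K = 2.318e-03.
The Archard volume V = K·W·L/H = 2.318e-03 · 56.95 · 2.658 / 4.781e+09 = 7.338e-11 m³.

value=7.338e-11 m^3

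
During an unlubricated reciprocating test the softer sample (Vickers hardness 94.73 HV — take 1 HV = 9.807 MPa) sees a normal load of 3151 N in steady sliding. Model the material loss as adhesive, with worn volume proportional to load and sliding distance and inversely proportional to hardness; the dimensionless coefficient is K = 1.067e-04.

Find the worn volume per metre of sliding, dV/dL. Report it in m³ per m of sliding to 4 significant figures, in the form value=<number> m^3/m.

value=3.619e-10 m^3/m

Intermediate values are shown rounded. Each operation carries full precision; rounded just once to four significant figures.
Convert: Hardness H = 94.73 HV × 9.807 MPa/HV = 929.0 MPa = 9.290e+08 Pa.
Working in SI base units: W = 3151 N, H = 9.290e+08 Pa, K = 1.067e-04.
Sliding wear rate dV/dL = K·W/H, per unit distance: 1.067e-04 · 3151 / 9.290e+08 = 3.619e-10 m³/m.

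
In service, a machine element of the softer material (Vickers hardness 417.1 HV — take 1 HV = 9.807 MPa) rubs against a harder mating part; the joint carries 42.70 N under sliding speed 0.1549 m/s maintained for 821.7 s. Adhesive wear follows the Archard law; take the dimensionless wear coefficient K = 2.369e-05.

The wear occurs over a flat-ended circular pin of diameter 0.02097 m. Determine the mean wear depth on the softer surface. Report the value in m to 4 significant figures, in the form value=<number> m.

value=9.114e-08 m

The intermediates are printed rounded — all working math holds full precision — one final rounding, at four significant figures.
Convert: Total distance L = v·t = 0.1549 m/s × 821.7 s = 127.3 m.
Convert: Hardness H = 417.1 HV × 9.807 MPa/HV = 4090 MPa = 4.090e+09 Pa.
Convert: Contact area A = π·d²/4 = π·(0.02097 m)²/4 = 3.454e-04 m².
Working in SI base units: W = 42.70 N, H = 4.090e+09 Pa, K = 2.369e-05.
Archard volume V = K·W·L/H = 2.369e-05 · 42.70 · 127.3 / 4.090e+09 = 3.148e-11 m³.
Depth of wear h = V/A = 3.148e-11 / 3.454e-04 = 9.114e-08 m.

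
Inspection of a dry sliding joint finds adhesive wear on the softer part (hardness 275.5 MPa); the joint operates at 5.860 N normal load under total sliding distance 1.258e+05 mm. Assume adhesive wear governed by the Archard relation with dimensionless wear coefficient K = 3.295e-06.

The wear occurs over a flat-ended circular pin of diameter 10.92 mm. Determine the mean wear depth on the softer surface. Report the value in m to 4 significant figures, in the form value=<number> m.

The intermediates are displayed rounded, and each operation keeps full precision — rounded once at the end to four significant digits.
Convert: Distance L = 1.258e+05 mm = 125.8 m.
Convert: Hardness H = 275.5 MPa = 2.755e+08 Pa.
Convert: Pin diameter d = 10.92 mm = 0.01092 m. Contact area A = π·d²/4 = π·(0.01092 m)²/4 = 9.366e-05 m².
Expressed in SI base units: W = 5.860 N, H = 2.755e+08 Pa, K = 3.295e-06.
Apply Archard: V = K·W·L/H = 3.295e-06 · 5.860 · 125.8 / 2.755e+08 = 8.817e-12 m³.
Mean wear depth h = V/A = 8.817e-12 / 9.366e-05 = 9.414e-08 m.

value=9.414e-08 m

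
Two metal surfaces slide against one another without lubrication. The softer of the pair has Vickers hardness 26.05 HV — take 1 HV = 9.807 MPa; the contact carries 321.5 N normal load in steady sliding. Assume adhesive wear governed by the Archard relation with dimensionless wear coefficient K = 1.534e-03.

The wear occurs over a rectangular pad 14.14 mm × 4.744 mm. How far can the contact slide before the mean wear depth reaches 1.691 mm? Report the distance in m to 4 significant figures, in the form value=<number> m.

value=58.76 m

The intermediates are printed rounded; every step carries full float precision — one final rounding to 4 significant digits.
Hardness H = 26.05 HV × 9.807 MPa/HV = 255.5 MPa = 2.555e+08 Pa.
Pad sides 14.14 mm × 4.744 mm = 0.01414 m × 0.004744 m. Contact area A = 0.01414 m × 0.004744 m = 6.708e-05 m².
Depth limit h_lim = 1.691 mm = 0.001691 m.
In SI base units: W = 321.5 N, H = 2.555e+08 Pa, K = 1.534e-03.
Limit volume V_lim = h_lim·A = 0.001691 · 6.708e-05 = 1.134e-07 m³.
Inverting, life L = V_lim·H/(K·W) = 1.134e-07 · 2.555e+08 / (1.534e-03 · 321.5) = 58.76 m.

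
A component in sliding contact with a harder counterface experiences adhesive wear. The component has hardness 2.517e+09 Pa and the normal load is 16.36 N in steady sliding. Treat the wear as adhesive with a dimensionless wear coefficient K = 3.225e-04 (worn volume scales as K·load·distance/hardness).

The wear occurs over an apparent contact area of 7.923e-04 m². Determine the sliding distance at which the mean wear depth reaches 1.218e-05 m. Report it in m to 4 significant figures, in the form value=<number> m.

value=4604 m

Every step keeps exact precision — intermediates appear rounded, and rounded just once, at 4 significant figures.
Expressed in SI base units: W = 16.36 N, H = 2.517e+09 Pa, K = 3.225e-04.
Limit volume V_lim = h_lim·A = 1.218e-05 · 7.923e-04 = 9.650e-09 m³.
Life L = V_lim·H/(K·W) = 9.650e-09 · 2.517e+09 / (3.225e-04 · 16.36) = 4604 m.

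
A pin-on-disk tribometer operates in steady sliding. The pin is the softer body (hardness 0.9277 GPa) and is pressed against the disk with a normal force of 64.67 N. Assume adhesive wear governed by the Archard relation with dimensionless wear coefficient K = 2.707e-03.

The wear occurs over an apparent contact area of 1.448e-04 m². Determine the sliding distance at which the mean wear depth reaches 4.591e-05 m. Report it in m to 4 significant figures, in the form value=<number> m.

Intermediate values are displayed rounded — each operation keeps full precision. Rounded just once to 4 significant figures.
Convert: Hardness H = 0.9277 GPa = 9.277e+08 Pa.
Collected in SI base units: W = 64.67 N, H = 9.277e+08 Pa, K = 2.707e-03.
Allowed volume V_lim = h_lim·A = 4.591e-05 · 1.448e-04 = 6.648e-09 m³.
So the life L = V_lim·H/(K·W) = 6.648e-09 · 9.277e+08 / (2.707e-03 · 64.67) = 35.23 m.

value=35.23 m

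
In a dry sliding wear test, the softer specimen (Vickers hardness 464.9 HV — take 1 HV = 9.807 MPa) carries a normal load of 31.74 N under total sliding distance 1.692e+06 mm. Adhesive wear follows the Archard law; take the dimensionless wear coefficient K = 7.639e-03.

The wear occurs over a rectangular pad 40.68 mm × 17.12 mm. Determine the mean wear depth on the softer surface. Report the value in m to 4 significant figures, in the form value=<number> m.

Intermediate values are printed rounded, and each operation holds full precision — one last rounding to four significant digits.
Sliding distance L = 1.692e+06 mm = 1692 m.
Hardness H = 464.9 HV × 9.807 MPa/HV = 4559 MPa = 4.559e+09 Pa.
Pad sides 40.68 mm × 17.12 mm = 0.04068 m × 0.01712 m. Contact area A = 0.04068 m × 0.01712 m = 6.964e-04 m².
In SI base units, W = 31.74 N, H = 4.559e+09 Pa, K = 7.639e-03.
By Archard's law, V = K·W·L/H = 7.639e-03 · 31.74 · 1692 / 4.559e+09 = 8.998e-08 m³.
Mean wear depth h = V/A = 8.998e-08 / 6.964e-04 = 1.292e-04 m.

value=1.292e-04 m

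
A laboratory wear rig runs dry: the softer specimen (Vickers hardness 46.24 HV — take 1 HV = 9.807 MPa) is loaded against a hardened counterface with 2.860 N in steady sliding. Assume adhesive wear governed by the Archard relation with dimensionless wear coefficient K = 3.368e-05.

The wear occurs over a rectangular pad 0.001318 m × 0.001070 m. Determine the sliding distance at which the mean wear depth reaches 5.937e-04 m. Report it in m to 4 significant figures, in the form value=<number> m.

value=3942 m

Intermediate values are printed rounded, and all arithmetic keeps exact precision. Rounded just once, at 4 significant digits.
Convert: Hardness H = 46.24 HV × 9.807 MPa/HV = 453.5 MPa = 4.535e+08 Pa.
Convert: Contact area A = 0.001318 m × 0.001070 m = 1.410e-06 m².
Working in SI base units: W = 2.860 N, H = 4.535e+08 Pa, K = 3.368e-05.
Permissible volume V_lim = h_lim·A = 5.937e-04 · 1.410e-06 = 8.373e-10 m³.
Life L = V_lim·H/(K·W) = 8.373e-10 · 4.535e+08 / (3.368e-05 · 2.860) = 3942 m.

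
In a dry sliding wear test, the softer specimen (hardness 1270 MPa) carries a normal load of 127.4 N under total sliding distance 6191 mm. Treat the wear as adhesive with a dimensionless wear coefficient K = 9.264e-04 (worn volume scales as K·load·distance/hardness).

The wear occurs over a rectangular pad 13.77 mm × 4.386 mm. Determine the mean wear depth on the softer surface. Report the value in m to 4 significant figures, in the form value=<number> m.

Intermediates are shown rounded; every step holds exact precision, and a single final rounding, at 4 significant figures.
Total distance L = 6191 mm = 6.191 m.
Hardness H = 1270 MPa = 1.270e+09 Pa.
Pad sides 13.77 mm × 4.386 mm = 0.01377 m × 0.004386 m. Contact area A = 0.01377 m × 0.004386 m = 6.040e-05 m².
As SI base values: W = 127.4 N, H = 1.270e+09 Pa, K = 9.264e-04.
By Archard's law, V = K·W·L/H = 9.264e-04 · 127.4 · 6.191 / 1.270e+09 = 5.753e-10 m³.
Depth of wear h = V/A = 5.753e-10 / 6.040e-05 = 9.526e-06 m.

value=9.526e-06 m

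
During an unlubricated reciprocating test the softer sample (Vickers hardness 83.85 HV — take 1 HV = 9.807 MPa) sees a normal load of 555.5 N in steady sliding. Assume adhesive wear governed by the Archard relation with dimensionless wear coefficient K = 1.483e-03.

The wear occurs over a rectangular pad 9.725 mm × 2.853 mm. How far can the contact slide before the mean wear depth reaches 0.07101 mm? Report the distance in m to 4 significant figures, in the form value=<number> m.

The algebra keeps full precision; the intermediates are shown rounded; rounded just once to 4 significant figures.
Hardness H = 83.85 HV × 9.807 MPa/HV = 822.3 MPa = 8.223e+08 Pa.
Pad sides 9.725 mm × 2.853 mm = 0.009725 m × 0.002853 m. Contact area A = 0.009725 m × 0.002853 m = 2.775e-05 m².
Depth limit h_lim = 0.07101 mm = 7.101e-05 m.
As SI base values: W = 555.5 N, H = 8.223e+08 Pa, K = 1.483e-03.
Limit volume V_lim = h_lim·A = 7.101e-05 · 2.775e-05 = 1.970e-09 m³.
So the life L = V_lim·H/(K·W) = 1.970e-09 · 8.223e+08 / (1.483e-03 · 555.5) = 1.967 m.

value=1.967 m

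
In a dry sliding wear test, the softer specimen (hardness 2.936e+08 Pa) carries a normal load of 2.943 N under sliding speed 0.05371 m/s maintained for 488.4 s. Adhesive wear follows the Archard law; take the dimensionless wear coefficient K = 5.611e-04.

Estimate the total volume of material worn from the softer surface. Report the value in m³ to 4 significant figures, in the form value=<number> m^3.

Intermediates are shown rounded, and all arithmetic maintains full float precision, and one last rounding, at 4 significant figures.
Distance covered L = v·t = 0.05371 m/s × 488.4 s = 26.23 m.
In SI base units: W = 2.943 N, H = 2.936e+08 Pa, K = 5.611e-04.
By Archard's law, V = K·W·L/H = 5.611e-04 · 2.943 · 26.23 / 2.936e+08 = 1.475e-10 m³.

value=1.475e-10 m^3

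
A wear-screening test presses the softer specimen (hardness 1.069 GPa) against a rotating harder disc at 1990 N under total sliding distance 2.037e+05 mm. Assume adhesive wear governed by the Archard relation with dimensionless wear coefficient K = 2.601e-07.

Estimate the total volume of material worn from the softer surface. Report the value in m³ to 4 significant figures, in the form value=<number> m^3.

value=9.863e-11 m^3

Intermediate values are displayed rounded; the computation holds full float precision; one last rounding to four significant figures.
Convert: Total distance L = 2.037e+05 mm = 203.7 m.
Convert: Hardness H = 1.069 GPa = 1.069e+09 Pa.
As SI base values: W = 1990 N, H = 1.069e+09 Pa, K = 2.601e-07.
The Archard volume V = K·W·L/H = 2.601e-07 · 1990 · 203.7 / 1.069e+09 = 9.863e-11 m³.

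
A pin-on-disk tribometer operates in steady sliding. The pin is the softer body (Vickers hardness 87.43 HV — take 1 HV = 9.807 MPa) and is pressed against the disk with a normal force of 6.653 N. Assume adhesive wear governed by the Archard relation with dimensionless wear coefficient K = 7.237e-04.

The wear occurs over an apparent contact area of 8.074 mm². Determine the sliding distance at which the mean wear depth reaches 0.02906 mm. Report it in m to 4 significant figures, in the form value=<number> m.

value=41.78 m

Intermediate values appear rounded, and every step keeps full float precision. Rounded once at the end to four significant figures.
Convert: Hardness H = 87.43 HV × 9.807 MPa/HV = 857.4 MPa = 8.574e+08 Pa.
Convert: Contact area A = 8.074 mm² = 8.074e-06 m².
Convert: Depth limit h_lim = 0.02906 mm = 2.906e-05 m.
Restated in SI base units: W = 6.653 N, H = 8.574e+08 Pa, K = 7.237e-04.
Limit volume V_lim = h_lim·A = 2.906e-05 · 8.074e-06 = 2.346e-10 m³.
Inverting, life L = V_lim·H/(K·W) = 2.346e-10 · 8.574e+08 / (7.237e-04 · 6.653) = 41.78 m.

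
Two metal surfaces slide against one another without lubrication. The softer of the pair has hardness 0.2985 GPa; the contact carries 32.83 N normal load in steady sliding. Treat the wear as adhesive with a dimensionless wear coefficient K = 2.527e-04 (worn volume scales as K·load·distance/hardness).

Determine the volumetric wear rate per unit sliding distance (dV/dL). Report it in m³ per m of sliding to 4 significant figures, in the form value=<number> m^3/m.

value=2.779e-11 m^3/m

Intermediate values are displayed rounded; all arithmetic runs at full float precision; one final rounding, at 4 significant figures.
Hardness H = 0.2985 GPa = 2.985e+08 Pa.
Collected in SI base units: W = 32.83 N, H = 2.985e+08 Pa, K = 2.527e-04.
Rate of wear dV/dL = K·W/H, per unit distance: 2.527e-04 · 32.83 / 2.985e+08 = 2.779e-11 m³/m.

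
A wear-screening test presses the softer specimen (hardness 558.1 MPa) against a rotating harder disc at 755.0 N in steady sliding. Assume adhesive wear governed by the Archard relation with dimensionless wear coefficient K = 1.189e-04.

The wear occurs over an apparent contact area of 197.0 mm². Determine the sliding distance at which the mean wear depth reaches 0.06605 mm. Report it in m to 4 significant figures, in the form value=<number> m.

value=80.90 m

Every step holds full float precision; quoted intermediates are rounded, and one last rounding: four significant digits.
Convert: Hardness H = 558.1 MPa = 5.581e+08 Pa.
Convert: Contact area A = 197.0 mm² = 1.970e-04 m².
Convert: Depth limit h_lim = 0.06605 mm = 6.605e-05 m.
SI base units throughout: W = 755.0 N, H = 5.581e+08 Pa, K = 1.189e-04.
Permissible volume V_lim = h_lim·A = 6.605e-05 · 1.970e-04 = 1.301e-08 m³.
Thus life L = V_lim·H/(K·W) = 1.301e-08 · 5.581e+08 / (1.189e-04 · 755.0) = 80.90 m.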